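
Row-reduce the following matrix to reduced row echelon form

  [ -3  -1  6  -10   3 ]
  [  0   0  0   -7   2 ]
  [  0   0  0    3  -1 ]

ρ1 := -1/3·ρ1
  [ 1  1/3  -2  10/3  -1 ]
  [ 0    0   0    -7   2 ]
  [ 0    0   0     3  -1 ]
ρ2 := -1/7·ρ2
  [ 1  1/3  -2  10/3    -1 ]
  [ 0    0   0     1  -2/7 ]
  [ 0    0   0     3    -1 ]
ρ3 := ρ3 − 3·ρ2
  [ 1  1/3  -2  10/3    -1 ]
  [ 0    0   0     1  -2/7 ]
  [ 0    0   0     0  -1/7 ]
ρ3 := -7·ρ3
  [ 1  1/3  -2  10/3    -1 ]
  [ 0    0   0     1  -2/7 ]
  [ 0    0   0     0     1 ]
ρ2 := ρ2 + 2/7·ρ3
  [ 1  1/3  -2  10/3  -1 ]
  [ 0    0   0     1   0 ]
  [ 0    0   0     0   1 ]
ρ1 := ρ1 + ρ3
  [ 1  1/3  -2  10/3  0 ]
  [ 0    0   0     1  0 ]
  [ 0    0   0     0  1 ]
ρ1 := ρ1 − 10/3·ρ2
  [ 1  1/3  -2  0  0 ]
  [ 0    0   0  1  0 ]
  [ 0    0   0  0  1 ]

[[1, 1/3, -2, 0, 0], [0, 0, 0, 1, 0], [0, 0, 0, 0, 1]]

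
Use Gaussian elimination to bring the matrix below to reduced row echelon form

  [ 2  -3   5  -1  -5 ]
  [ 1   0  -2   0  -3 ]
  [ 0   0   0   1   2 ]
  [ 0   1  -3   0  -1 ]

[[1, 0, -2, 0, -3], [0, 1, -3, 0, -1], [0, 0, 0, 1, 2], [0, 0, 0, 0, 0]]

r1 → 1/2·r1
  [ 1  -3/2  5/2  -1/2  -5/2 ]
  [ 1     0   -2     0    -3 ]
  [ 0     0    0     1     2 ]
  [ 0     1   -3     0    -1 ]
r2 → r2 − r1
  [ 1  -3/2   5/2  -1/2  -5/2 ]
  [ 0   3/2  -9/2   1/2  -1/2 ]
  [ 0     0     0     1     2 ]
  [ 0     1    -3     0    -1 ]
r2 → 2/3·r2
  [ 1  -3/2  5/2  -1/2  -5/2 ]
  [ 0     1   -3   1/3  -1/3 ]
  [ 0     0    0     1     2 ]
  [ 0     1   -3     0    -1 ]
r4 → r4 − r2
  [ 1  -3/2  5/2  -1/2  -5/2 ]
  [ 0     1   -3   1/3  -1/3 ]
  [ 0     0    0     1     2 ]
  [ 0     0    0  -1/3  -2/3 ]
r4 → r4 + 1/3·r3
  [ 1  -3/2  5/2  -1/2  -5/2 ]
  [ 0     1   -3   1/3  -1/3 ]
  [ 0     0    0     1     2 ]
  [ 0     0    0     0     0 ]
r2 → r2 − 1/3·r3
  [ 1  -3/2  5/2  -1/2  -5/2 ]
  [ 0     1   -3     0    -1 ]
  [ 0     0    0     1     2 ]
  [ 0     0    0     0     0 ]
r1 → r1 + 1/2·r3
  [ 1  -3/2  5/2  0  -3/2 ]
  [ 0     1   -3  0    -1 ]
  [ 0     0    0  1     2 ]
  [ 0     0    0  0     0 ]
r1 → r1 + 3/2·r2
  [ 1  0  -2  0  -3 ]
  [ 0  1  -3  0  -1 ]
  [ 0  0   0  1   2 ]
  [ 0  0   0  0   0 ]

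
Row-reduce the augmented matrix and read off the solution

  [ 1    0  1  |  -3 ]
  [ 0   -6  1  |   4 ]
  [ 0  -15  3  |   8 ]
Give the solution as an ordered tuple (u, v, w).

(1, -4/3, -4)

ρ2 := -1/6·ρ2
ρ3 := ρ3 + 15·ρ2
ρ3 := 2·ρ3
ρ2 := ρ2 + 1/6·ρ3
ρ1 := ρ1 − ρ3
Reading off the last column: u = 1, v = -4/3, w = -4.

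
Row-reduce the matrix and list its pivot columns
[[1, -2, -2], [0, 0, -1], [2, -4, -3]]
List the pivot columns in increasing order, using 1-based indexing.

R3 := R3 − 2·R1
R2 := -1·R2
R3 := R3 − R2
R1 := R1 + 2·R2
Pivot columns are the columns containing a leading 1.

1, 3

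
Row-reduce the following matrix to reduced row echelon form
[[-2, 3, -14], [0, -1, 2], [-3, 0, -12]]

R1 ← -1/2·R1
R3 ← R3 + 3·R1
R2 ← -1·R2
R3 ← R3 + 9/2·R2
R1 ← R1 + 3/2·R2

[[1, 0, 4], [0, 1, -2], [0, 0, 0]]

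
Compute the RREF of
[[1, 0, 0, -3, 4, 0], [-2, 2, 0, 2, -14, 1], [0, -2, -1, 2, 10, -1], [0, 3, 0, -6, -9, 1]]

R2 := R2 + 2·R1
  [ 1   0   0  -3   4   0 ]
  [ 0   2   0  -4  -6   1 ]
  [ 0  -2  -1   2  10  -1 ]
  [ 0   3   0  -6  -9   1 ]
R2 := 1/2·R2
  [ 1   0   0  -3   4    0 ]
  [ 0   1   0  -2  -3  1/2 ]
  [ 0  -2  -1   2  10   -1 ]
  [ 0   3   0  -6  -9    1 ]
R3 := R3 + 2·R2
  [ 1  0   0  -3   4    0 ]
  [ 0  1   0  -2  -3  1/2 ]
  [ 0  0  -1  -2   4    0 ]
  [ 0  3   0  -6  -9    1 ]
R4 := R4 − 3·R2
  [ 1  0   0  -3   4     0 ]
  [ 0  1   0  -2  -3   1/2 ]
  [ 0  0  -1  -2   4     0 ]
  [ 0  0   0   0   0  -1/2 ]
R3 := -1·R3
  [ 1  0  0  -3   4     0 ]
  [ 0  1  0  -2  -3   1/2 ]
  [ 0  0  1   2  -4     0 ]
  [ 0  0  0   0   0  -1/2 ]
R4 := -2·R4
  [ 1  0  0  -3   4    0 ]
  [ 0  1  0  -2  -3  1/2 ]
  [ 0  0  1   2  -4    0 ]
  [ 0  0  0   0   0    1 ]
R2 := R2 − 1/2·R4
  [ 1  0  0  -3   4  0 ]
  [ 0  1  0  -2  -3  0 ]
  [ 0  0  1   2  -4  0 ]
  [ 0  0  0   0   0  1 ]

[[1, 0, 0, -3, 4, 0], [0, 1, 0, -2, -3, 0], [0, 0, 1, 2, -4, 0], [0, 0, 0, 0, 0, 1]]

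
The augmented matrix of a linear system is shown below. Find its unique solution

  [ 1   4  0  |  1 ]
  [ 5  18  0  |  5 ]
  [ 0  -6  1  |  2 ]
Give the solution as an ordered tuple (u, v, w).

(1, 0, 2)

r2 → r2 − 5·r1
r2 → -1/2·r2
r3 → r3 + 6·r2
r1 → r1 − 4·r2
Reading off the last column: u = 1, v = 0, w = 2.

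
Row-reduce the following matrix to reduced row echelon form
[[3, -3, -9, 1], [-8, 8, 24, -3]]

R1 -> 1/3·R1
  [  1  -1  -3  1/3 ]
  [ -8   8  24   -3 ]
R2 -> R2 + 8·R1
  [ 1  -1  -3   1/3 ]
  [ 0   0   0  -1/3 ]
R2 -> -3·R2
  [ 1  -1  -3  1/3 ]
  [ 0   0   0    1 ]
R1 -> R1 − 1/3·R2
  [ 1  -1  -3  0 ]
  [ 0   0   0  1 ]

[[1, -1, -3, 0], [0, 0, 0, 1]]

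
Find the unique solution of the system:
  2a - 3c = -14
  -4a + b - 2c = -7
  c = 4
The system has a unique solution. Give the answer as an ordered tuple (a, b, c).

(-1, -3, 4)

Form the augmented matrix and row-reduce:
  [  2  0  -3  |  -14 ]
  [ -4  1  -2  |   -7 ]
  [  0  0   1  |    4 ]
ρ1 := 1/2·ρ1
  [  1  0  -3/2  |  -7 ]
  [ -4  1    -2  |  -7 ]
  [  0  0     1  |   4 ]
ρ2 := ρ2 + 4·ρ1
  [ 1  0  -3/2  |   -7 ]
  [ 0  1    -8  |  -35 ]
  [ 0  0     1  |    4 ]
ρ2 := ρ2 + 8·ρ3
  [ 1  0  -3/2  |  -7 ]
  [ 0  1     0  |  -3 ]
  [ 0  0     1  |   4 ]
ρ1 := ρ1 + 3/2·ρ3
  [ 1  0  0  |  -1 ]
  [ 0  1  0  |  -3 ]
  [ 0  0  1  |   4 ]
Reading off the last column: a = -1, b = -3, c = 4.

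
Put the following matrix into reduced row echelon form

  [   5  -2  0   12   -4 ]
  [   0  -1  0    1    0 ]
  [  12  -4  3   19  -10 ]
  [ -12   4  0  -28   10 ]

Multiply R1 by 1/5.
  [   1  -2/5  0  12/5  -4/5 ]
  [   0    -1  0     1     0 ]
  [  12    -4  3    19   -10 ]
  [ -12     4  0   -28    10 ]
Subtract 12 times R1 from R3.
  [   1  -2/5  0   12/5  -4/5 ]
  [   0    -1  0      1     0 ]
  [   0   4/5  3  -49/5  -2/5 ]
  [ -12     4  0    -28    10 ]
Add 12 times R1 to R4.
  [ 1  -2/5  0   12/5  -4/5 ]
  [ 0    -1  0      1     0 ]
  [ 0   4/5  3  -49/5  -2/5 ]
  [ 0  -4/5  0    4/5   2/5 ]
Multiply R2 by -1.
  [ 1  -2/5  0   12/5  -4/5 ]
  [ 0     1  0     -1     0 ]
  [ 0   4/5  3  -49/5  -2/5 ]
  [ 0  -4/5  0    4/5   2/5 ]
Subtract 4/5 times R2 from R3.
  [ 1  -2/5  0  12/5  -4/5 ]
  [ 0     1  0    -1     0 ]
  [ 0     0  3    -9  -2/5 ]
  [ 0  -4/5  0   4/5   2/5 ]
Add 4/5 times R2 to R4.
  [ 1  -2/5  0  12/5  -4/5 ]
  [ 0     1  0    -1     0 ]
  [ 0     0  3    -9  -2/5 ]
  [ 0     0  0     0   2/5 ]
Multiply R3 by 1/3.
  [ 1  -2/5  0  12/5   -4/5 ]
  [ 0     1  0    -1      0 ]
  [ 0     0  1    -3  -2/15 ]
  [ 0     0  0     0    2/5 ]
Multiply R4 by 5/2.
  [ 1  -2/5  0  12/5   -4/5 ]
  [ 0     1  0    -1      0 ]
  [ 0     0  1    -3  -2/15 ]
  [ 0     0  0     0      1 ]
Add 2/15 times R4 to R3.
  [ 1  -2/5  0  12/5  -4/5 ]
  [ 0     1  0    -1     0 ]
  [ 0     0  1    -3     0 ]
  [ 0     0  0     0     1 ]
Add 4/5 times R4 to R1.
  [ 1  -2/5  0  12/5  0 ]
  [ 0     1  0    -1  0 ]
  [ 0     0  1    -3  0 ]
  [ 0     0  0     0  1 ]
Add 2/5 times R2 to R1.
  [ 1  0  0   2  0 ]
  [ 0  1  0  -1  0 ]
  [ 0  0  1  -3  0 ]
  [ 0  0  0   0  1 ]

[[1, 0, 0, 2, 0], [0, 1, 0, -1, 0], [0, 0, 1, -3, 0], [0, 0, 0, 0, 1]]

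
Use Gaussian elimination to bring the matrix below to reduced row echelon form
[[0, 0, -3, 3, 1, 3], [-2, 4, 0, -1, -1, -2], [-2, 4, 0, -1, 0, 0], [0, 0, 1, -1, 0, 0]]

[[1, -2, 0, 1/2, 0, 0], [0, 0, 1, -1, 0, 0], [0, 0, 0, 0, 1, 0], [0, 0, 0, 0, 0, 1]]

R1 <=> R2
  [ -2  4   0  -1  -1  -2 ]
  [  0  0  -3   3   1   3 ]
  [ -2  4   0  -1   0   0 ]
  [  0  0   1  -1   0   0 ]
R1 ← -1/2·R1
  [  1  -2   0  1/2  1/2  1 ]
  [  0   0  -3    3    1  3 ]
  [ -2   4   0   -1    0  0 ]
  [  0   0   1   -1    0  0 ]
R3 ← R3 + 2·R1
  [ 1  -2   0  1/2  1/2  1 ]
  [ 0   0  -3    3    1  3 ]
  [ 0   0   0    0    1  2 ]
  [ 0   0   1   -1    0  0 ]
R2 ← -1/3·R2
  [ 1  -2  0  1/2   1/2   1 ]
  [ 0   0  1   -1  -1/3  -1 ]
  [ 0   0  0    0     1   2 ]
  [ 0   0  1   -1     0   0 ]
R4 ← R4 − R2
  [ 1  -2  0  1/2   1/2   1 ]
  [ 0   0  1   -1  -1/3  -1 ]
  [ 0   0  0    0     1   2 ]
  [ 0   0  0    0   1/3   1 ]
R4 ← R4 − 1/3·R3
  [ 1  -2  0  1/2   1/2    1 ]
  [ 0   0  1   -1  -1/3   -1 ]
  [ 0   0  0    0     1    2 ]
  [ 0   0  0    0     0  1/3 ]
R4 ← 3·R4
  [ 1  -2  0  1/2   1/2   1 ]
  [ 0   0  1   -1  -1/3  -1 ]
  [ 0   0  0    0     1   2 ]
  [ 0   0  0    0     0   1 ]
R3 ← R3 − 2·R4
  [ 1  -2  0  1/2   1/2   1 ]
  [ 0   0  1   -1  -1/3  -1 ]
  [ 0   0  0    0     1   0 ]
  [ 0   0  0    0     0   1 ]
R2 ← R2 + R4
  [ 1  -2  0  1/2   1/2  1 ]
  [ 0   0  1   -1  -1/3  0 ]
  [ 0   0  0    0     1  0 ]
  [ 0   0  0    0     0  1 ]
R1 ← R1 − R4
  [ 1  -2  0  1/2   1/2  0 ]
  [ 0   0  1   -1  -1/3  0 ]
  [ 0   0  0    0     1  0 ]
  [ 0   0  0    0     0  1 ]
R2 ← R2 + 1/3·R3
  [ 1  -2  0  1/2  1/2  0 ]
  [ 0   0  1   -1    0  0 ]
  [ 0   0  0    0    1  0 ]
  [ 0   0  0    0    0  1 ]
R1 ← R1 − 1/2·R3
  [ 1  -2  0  1/2  0  0 ]
  [ 0   0  1   -1  0  0 ]
  [ 0   0  0    0  1  0 ]
  [ 0   0  0    0  0  1 ]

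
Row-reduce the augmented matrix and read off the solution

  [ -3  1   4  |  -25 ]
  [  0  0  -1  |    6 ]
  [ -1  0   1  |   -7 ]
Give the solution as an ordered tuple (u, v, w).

(1, 2, -6)

Multiply R1 by -1/3.
Add R1 to R3.
Swap R2 and R3.
Multiply R2 by -3.
Multiply R3 by -1.
Subtract R3 from R2.
Add 4/3 times R3 to R1.
Add 1/3 times R2 to R1.
Reading off the last column: u = 1, v = 2, w = -6.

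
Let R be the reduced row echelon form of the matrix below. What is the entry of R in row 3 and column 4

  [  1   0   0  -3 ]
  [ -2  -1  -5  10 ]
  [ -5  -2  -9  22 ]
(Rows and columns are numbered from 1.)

-1

r2 -> r2 + 2·r1
  [  1   0   0  -3 ]
  [  0  -1  -5   4 ]
  [ -5  -2  -9  22 ]
r3 -> r3 + 5·r1
  [ 1   0   0  -3 ]
  [ 0  -1  -5   4 ]
  [ 0  -2  -9   7 ]
r2 -> -1·r2
  [ 1   0   0  -3 ]
  [ 0   1   5  -4 ]
  [ 0  -2  -9   7 ]
r3 -> r3 + 2·r2
  [ 1  0  0  -3 ]
  [ 0  1  5  -4 ]
  [ 0  0  1  -1 ]
r2 -> r2 − 5·r3
  [ 1  0  0  -3 ]
  [ 0  1  0   1 ]
  [ 0  0  1  -1 ]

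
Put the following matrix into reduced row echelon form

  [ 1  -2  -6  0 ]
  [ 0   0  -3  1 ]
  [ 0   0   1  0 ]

[[1, -2, 0, 0], [0, 0, 1, 0], [0, 0, 0, 1]]

Multiply R2 by -1/3.
Subtract R2 from R3.
Multiply R3 by 3.
Add 1/3 times R3 to R2.
Add 6 times R2 to R1.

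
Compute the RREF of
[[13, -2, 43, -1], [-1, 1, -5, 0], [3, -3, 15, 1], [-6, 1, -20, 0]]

R1 := 1/13·R1
  [  1  -2/13  43/13  -1/13 ]
  [ -1      1     -5      0 ]
  [  3     -3     15      1 ]
  [ -6      1    -20      0 ]
R2 := R2 + R1
  [  1  -2/13   43/13  -1/13 ]
  [  0  11/13  -22/13  -1/13 ]
  [  3     -3      15      1 ]
  [ -6      1     -20      0 ]
R3 := R3 − 3·R1
  [  1   -2/13   43/13  -1/13 ]
  [  0   11/13  -22/13  -1/13 ]
  [  0  -33/13   66/13  16/13 ]
  [ -6       1     -20      0 ]
R4 := R4 + 6·R1
  [ 1   -2/13   43/13  -1/13 ]
  [ 0   11/13  -22/13  -1/13 ]
  [ 0  -33/13   66/13  16/13 ]
  [ 0    1/13   -2/13  -6/13 ]
R2 := 13/11·R2
  [ 1   -2/13  43/13  -1/13 ]
  [ 0       1     -2  -1/11 ]
  [ 0  -33/13  66/13  16/13 ]
  [ 0    1/13  -2/13  -6/13 ]
R3 := R3 + 33/13·R2
  [ 1  -2/13  43/13  -1/13 ]
  [ 0      1     -2  -1/11 ]
  [ 0      0      0      1 ]
  [ 0   1/13  -2/13  -6/13 ]
R4 := R4 − 1/13·R2
  [ 1  -2/13  43/13  -1/13 ]
  [ 0      1     -2  -1/11 ]
  [ 0      0      0      1 ]
  [ 0      0      0  -5/11 ]
R4 := R4 + 5/11·R3
  [ 1  -2/13  43/13  -1/13 ]
  [ 0      1     -2  -1/11 ]
  [ 0      0      0      1 ]
  [ 0      0      0      0 ]
R2 := R2 + 1/11·R3
  [ 1  -2/13  43/13  -1/13 ]
  [ 0      1     -2      0 ]
  [ 0      0      0      1 ]
  [ 0      0      0      0 ]
R1 := R1 + 1/13·R3
  [ 1  -2/13  43/13  0 ]
  [ 0      1     -2  0 ]
  [ 0      0      0  1 ]
  [ 0      0      0  0 ]
R1 := R1 + 2/13·R2
  [ 1  0   3  0 ]
  [ 0  1  -2  0 ]
  [ 0  0   0  1 ]
  [ 0  0   0  0 ]

[[1, 0, 3, 0], [0, 1, -2, 0], [0, 0, 0, 1], [0, 0, 0, 0]]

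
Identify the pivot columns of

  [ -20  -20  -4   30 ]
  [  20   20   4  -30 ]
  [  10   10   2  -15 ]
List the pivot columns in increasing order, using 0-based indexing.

Multiply ρ1 by -1/20.
  [  1   1  1/5  -3/2 ]
  [ 20  20    4   -30 ]
  [ 10  10    2   -15 ]
Subtract 20 times ρ1 from ρ2.
  [  1   1  1/5  -3/2 ]
  [  0   0    0     0 ]
  [ 10  10    2   -15 ]
Subtract 10 times ρ1 from ρ3.
  [ 1  1  1/5  -3/2 ]
  [ 0  0    0     0 ]
  [ 0  0    0     0 ]
Pivot columns are the columns containing a leading 1.

0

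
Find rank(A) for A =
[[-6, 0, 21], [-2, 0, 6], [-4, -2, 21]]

R1 := -1/6·R1
  [  1   0  -7/2 ]
  [ -2   0     6 ]
  [ -4  -2    21 ]
R2 := R2 + 2·R1
  [  1   0  -7/2 ]
  [  0   0    -1 ]
  [ -4  -2    21 ]
R3 := R3 + 4·R1
  [ 1   0  -7/2 ]
  [ 0   0    -1 ]
  [ 0  -2     7 ]
R2 ↔ R3
  [ 1   0  -7/2 ]
  [ 0  -2     7 ]
  [ 0   0    -1 ]
R2 := -1/2·R2
  [ 1  0  -7/2 ]
  [ 0  1  -7/2 ]
  [ 0  0    -1 ]
R3 := -1·R3
  [ 1  0  -7/2 ]
  [ 0  1  -7/2 ]
  [ 0  0     1 ]
R2 := R2 + 7/2·R3
  [ 1  0  -7/2 ]
  [ 0  1     0 ]
  [ 0  0     1 ]
R1 := R1 + 7/2·R3
  [ 1  0  0 ]
  [ 0  1  0 ]
  [ 0  0  1 ]
The reduced form has 3 nonzero rows.

rank = 3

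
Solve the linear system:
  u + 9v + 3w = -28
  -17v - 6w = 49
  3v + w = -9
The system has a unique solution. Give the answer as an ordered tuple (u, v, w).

Form the augmented matrix and row-reduce:
  [ 1    9   3  |  -28 ]
  [ 0  -17  -6  |   49 ]
  [ 0    3   1  |   -9 ]
ρ2 := -1/17·ρ2
  [ 1  9     3  |     -28 ]
  [ 0  1  6/17  |  -49/17 ]
  [ 0  3     1  |      -9 ]
ρ3 := ρ3 − 3·ρ2
  [ 1  9      3  |     -28 ]
  [ 0  1   6/17  |  -49/17 ]
  [ 0  0  -1/17  |   -6/17 ]
ρ3 := -17·ρ3
  [ 1  9     3  |     -28 ]
  [ 0  1  6/17  |  -49/17 ]
  [ 0  0     1  |       6 ]
ρ2 := ρ2 − 6/17·ρ3
  [ 1  9  3  |  -28 ]
  [ 0  1  0  |   -5 ]
  [ 0  0  1  |    6 ]
ρ1 := ρ1 − 3·ρ3
  [ 1  9  0  |  -46 ]
  [ 0  1  0  |   -5 ]
  [ 0  0  1  |    6 ]
ρ1 := ρ1 − 9·ρ2
  [ 1  0  0  |  -1 ]
  [ 0  1  0  |  -5 ]
  [ 0  0  1  |   6 ]
Reading off the last column: u = -1, v = -5, w = 6.

(-1, -5, 6)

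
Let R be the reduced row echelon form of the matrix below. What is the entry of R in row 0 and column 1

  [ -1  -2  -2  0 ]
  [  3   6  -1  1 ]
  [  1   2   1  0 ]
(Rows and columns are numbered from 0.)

r1 → -1·r1
  [ 1  2   2  0 ]
  [ 3  6  -1  1 ]
  [ 1  2   1  0 ]
r2 → r2 − 3·r1
  [ 1  2   2  0 ]
  [ 0  0  -7  1 ]
  [ 1  2   1  0 ]
r3 → r3 − r1
  [ 1  2   2  0 ]
  [ 0  0  -7  1 ]
  [ 0  0  -1  0 ]
r2 → -1/7·r2
  [ 1  2   2     0 ]
  [ 0  0   1  -1/7 ]
  [ 0  0  -1     0 ]
r3 → r3 + r2
  [ 1  2  2     0 ]
  [ 0  0  1  -1/7 ]
  [ 0  0  0  -1/7 ]
r3 → -7·r3
  [ 1  2  2     0 ]
  [ 0  0  1  -1/7 ]
  [ 0  0  0     1 ]
r2 → r2 + 1/7·r3
  [ 1  2  2  0 ]
  [ 0  0  1  0 ]
  [ 0  0  0  1 ]
r1 → r1 − 2·r2
  [ 1  2  0  0 ]
  [ 0  0  1  0 ]
  [ 0  0  0  1 ]

2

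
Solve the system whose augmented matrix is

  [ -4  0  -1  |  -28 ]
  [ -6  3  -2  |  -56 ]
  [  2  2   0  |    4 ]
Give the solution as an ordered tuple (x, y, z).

(6, -4, 4)

ρ1 ← -1/4·ρ1
  [  1  0  1/4  |    7 ]
  [ -6  3   -2  |  -56 ]
  [  2  2    0  |    4 ]
ρ2 ← ρ2 + 6·ρ1
  [ 1  0   1/4  |    7 ]
  [ 0  3  -1/2  |  -14 ]
  [ 2  2     0  |    4 ]
ρ3 ← ρ3 − 2·ρ1
  [ 1  0   1/4  |    7 ]
  [ 0  3  -1/2  |  -14 ]
  [ 0  2  -1/2  |  -10 ]
ρ2 ← 1/3·ρ2
  [ 1  0   1/4  |      7 ]
  [ 0  1  -1/6  |  -14/3 ]
  [ 0  2  -1/2  |    -10 ]
ρ3 ← ρ3 − 2·ρ2
  [ 1  0   1/4  |      7 ]
  [ 0  1  -1/6  |  -14/3 ]
  [ 0  0  -1/6  |   -2/3 ]
ρ3 ← -6·ρ3
  [ 1  0   1/4  |      7 ]
  [ 0  1  -1/6  |  -14/3 ]
  [ 0  0     1  |      4 ]
ρ2 ← ρ2 + 1/6·ρ3
  [ 1  0  1/4  |   7 ]
  [ 0  1    0  |  -4 ]
  [ 0  0    1  |   4 ]
ρ1 ← ρ1 − 1/4·ρ3
  [ 1  0  0  |   6 ]
  [ 0  1  0  |  -4 ]
  [ 0  0  1  |   4 ]
Reading off the last column: x = 6, y = -4, z = 4.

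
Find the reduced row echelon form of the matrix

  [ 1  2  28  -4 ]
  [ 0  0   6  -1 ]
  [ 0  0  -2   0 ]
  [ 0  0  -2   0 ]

[[1, 2, 0, 0], [0, 0, 1, 0], [0, 0, 0, 1], [0, 0, 0, 0]]

R2 -> 1/6·R2
  [ 1  2  28    -4 ]
  [ 0  0   1  -1/6 ]
  [ 0  0  -2     0 ]
  [ 0  0  -2     0 ]
R3 -> R3 + 2·R2
  [ 1  2  28    -4 ]
  [ 0  0   1  -1/6 ]
  [ 0  0   0  -1/3 ]
  [ 0  0  -2     0 ]
R4 -> R4 + 2·R2
  [ 1  2  28    -4 ]
  [ 0  0   1  -1/6 ]
  [ 0  0   0  -1/3 ]
  [ 0  0   0  -1/3 ]
R3 -> -3·R3
  [ 1  2  28    -4 ]
  [ 0  0   1  -1/6 ]
  [ 0  0   0     1 ]
  [ 0  0   0  -1/3 ]
R4 -> R4 + 1/3·R3
  [ 1  2  28    -4 ]
  [ 0  0   1  -1/6 ]
  [ 0  0   0     1 ]
  [ 0  0   0     0 ]
R2 -> R2 + 1/6·R3
  [ 1  2  28  -4 ]
  [ 0  0   1   0 ]
  [ 0  0   0   1 ]
  [ 0  0   0   0 ]
R1 -> R1 + 4·R3
  [ 1  2  28  0 ]
  [ 0  0   1  0 ]
  [ 0  0   0  1 ]
  [ 0  0   0  0 ]
R1 -> R1 − 28·R2
  [ 1  2  0  0 ]
  [ 0  0  1  0 ]
  [ 0  0  0  1 ]
  [ 0  0  0  0 ]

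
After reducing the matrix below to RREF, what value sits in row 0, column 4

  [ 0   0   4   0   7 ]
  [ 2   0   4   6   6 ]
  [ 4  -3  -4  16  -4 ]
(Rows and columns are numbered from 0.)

-1/2

ρ1 <=> ρ2
  [ 2   0   4   6   6 ]
  [ 0   0   4   0   7 ]
  [ 4  -3  -4  16  -4 ]
ρ1 → 1/2·ρ1
  [ 1   0   2   3   3 ]
  [ 0   0   4   0   7 ]
  [ 4  -3  -4  16  -4 ]
ρ3 → ρ3 − 4·ρ1
  [ 1   0    2  3    3 ]
  [ 0   0    4  0    7 ]
  [ 0  -3  -12  4  -16 ]
ρ2 <=> ρ3
  [ 1   0    2  3    3 ]
  [ 0  -3  -12  4  -16 ]
  [ 0   0    4  0    7 ]
ρ2 → -1/3·ρ2
  [ 1  0  2     3     3 ]
  [ 0  1  4  -4/3  16/3 ]
  [ 0  0  4     0     7 ]
ρ3 → 1/4·ρ3
  [ 1  0  2     3     3 ]
  [ 0  1  4  -4/3  16/3 ]
  [ 0  0  1     0   7/4 ]
ρ2 → ρ2 − 4·ρ3
  [ 1  0  2     3     3 ]
  [ 0  1  0  -4/3  -5/3 ]
  [ 0  0  1     0   7/4 ]
ρ1 → ρ1 − 2·ρ3
  [ 1  0  0     3  -1/2 ]
  [ 0  1  0  -4/3  -5/3 ]
  [ 0  0  1     0   7/4 ]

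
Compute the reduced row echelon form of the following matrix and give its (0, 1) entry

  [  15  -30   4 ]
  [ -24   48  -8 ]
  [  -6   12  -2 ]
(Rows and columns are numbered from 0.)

-2

Multiply R1 by 1/15.
  [   1  -2  4/15 ]
  [ -24  48    -8 ]
  [  -6  12    -2 ]
Add 24 times R1 to R2.
  [  1  -2  4/15 ]
  [  0   0  -8/5 ]
  [ -6  12    -2 ]
Add 6 times R1 to R3.
  [ 1  -2  4/15 ]
  [ 0   0  -8/5 ]
  [ 0   0  -2/5 ]
Multiply R2 by -5/8.
  [ 1  -2  4/15 ]
  [ 0   0     1 ]
  [ 0   0  -2/5 ]
Add 2/5 times R2 to R3.
  [ 1  -2  4/15 ]
  [ 0   0     1 ]
  [ 0   0     0 ]
Subtract 4/15 times R2 from R1.
  [ 1  -2  0 ]
  [ 0   0  1 ]
  [ 0   0  0 ]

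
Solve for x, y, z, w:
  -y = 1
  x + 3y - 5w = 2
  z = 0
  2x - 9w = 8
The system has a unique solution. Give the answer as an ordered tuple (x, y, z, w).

Form the augmented matrix and row-reduce:
  [ 0  -1  0   0  |  1 ]
  [ 1   3  0  -5  |  2 ]
  [ 0   0  1   0  |  0 ]
  [ 2   0  0  -9  |  8 ]
ρ1 <=> ρ2
ρ4 -> ρ4 − 2·ρ1
ρ2 -> -1·ρ2
ρ4 -> ρ4 + 6·ρ2
ρ1 -> ρ1 + 5·ρ4
ρ1 -> ρ1 − 3·ρ2
Reading off the last column: x = -5, y = -1, z = 0, w = -2.

(-5, -1, 0, -2)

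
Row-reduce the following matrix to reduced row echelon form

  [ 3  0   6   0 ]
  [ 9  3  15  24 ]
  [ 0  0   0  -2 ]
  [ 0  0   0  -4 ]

[[1, 0, 2, 0], [0, 1, -1, 0], [0, 0, 0, 1], [0, 0, 0, 0]]

r1 → 1/3·r1
  [ 1  0   2   0 ]
  [ 9  3  15  24 ]
  [ 0  0   0  -2 ]
  [ 0  0   0  -4 ]
r2 → r2 − 9·r1
  [ 1  0   2   0 ]
  [ 0  3  -3  24 ]
  [ 0  0   0  -2 ]
  [ 0  0   0  -4 ]
r2 → 1/3·r2
  [ 1  0   2   0 ]
  [ 0  1  -1   8 ]
  [ 0  0   0  -2 ]
  [ 0  0   0  -4 ]
r3 → -1/2·r3
  [ 1  0   2   0 ]
  [ 0  1  -1   8 ]
  [ 0  0   0   1 ]
  [ 0  0   0  -4 ]
r4 → r4 + 4·r3
  [ 1  0   2  0 ]
  [ 0  1  -1  8 ]
  [ 0  0   0  1 ]
  [ 0  0   0  0 ]
r2 → r2 − 8·r3
  [ 1  0   2  0 ]
  [ 0  1  -1  0 ]
  [ 0  0   0  1 ]
  [ 0  0   0  0 ]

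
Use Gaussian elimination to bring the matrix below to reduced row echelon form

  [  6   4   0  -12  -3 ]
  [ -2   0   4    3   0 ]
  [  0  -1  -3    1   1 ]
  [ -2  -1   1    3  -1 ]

[[1, 0, -2, 0, 0], [0, 1, 3, 0, 0], [0, 0, 0, 1, 0], [0, 0, 0, 0, 1]]

ρ1 := 1/6·ρ1
  [  1  2/3   0  -2  -1/2 ]
  [ -2    0   4   3     0 ]
  [  0   -1  -3   1     1 ]
  [ -2   -1   1   3    -1 ]
ρ2 := ρ2 + 2·ρ1
  [  1  2/3   0  -2  -1/2 ]
  [  0  4/3   4  -1    -1 ]
  [  0   -1  -3   1     1 ]
  [ -2   -1   1   3    -1 ]
ρ4 := ρ4 + 2·ρ1
  [ 1  2/3   0  -2  -1/2 ]
  [ 0  4/3   4  -1    -1 ]
  [ 0   -1  -3   1     1 ]
  [ 0  1/3   1  -1    -2 ]
ρ2 := 3/4·ρ2
  [ 1  2/3   0    -2  -1/2 ]
  [ 0    1   3  -3/4  -3/4 ]
  [ 0   -1  -3     1     1 ]
  [ 0  1/3   1    -1    -2 ]
ρ3 := ρ3 + ρ2
  [ 1  2/3  0    -2  -1/2 ]
  [ 0    1  3  -3/4  -3/4 ]
  [ 0    0  0   1/4   1/4 ]
  [ 0  1/3  1    -1    -2 ]
ρ4 := ρ4 − 1/3·ρ2
  [ 1  2/3  0    -2  -1/2 ]
  [ 0    1  3  -3/4  -3/4 ]
  [ 0    0  0   1/4   1/4 ]
  [ 0    0  0  -3/4  -7/4 ]
ρ3 := 4·ρ3
  [ 1  2/3  0    -2  -1/2 ]
  [ 0    1  3  -3/4  -3/4 ]
  [ 0    0  0     1     1 ]
  [ 0    0  0  -3/4  -7/4 ]
ρ4 := ρ4 + 3/4·ρ3
  [ 1  2/3  0    -2  -1/2 ]
  [ 0    1  3  -3/4  -3/4 ]
  [ 0    0  0     1     1 ]
  [ 0    0  0     0    -1 ]
ρ4 := -1·ρ4
  [ 1  2/3  0    -2  -1/2 ]
  [ 0    1  3  -3/4  -3/4 ]
  [ 0    0  0     1     1 ]
  [ 0    0  0     0     1 ]
ρ3 := ρ3 − ρ4
  [ 1  2/3  0    -2  -1/2 ]
  [ 0    1  3  -3/4  -3/4 ]
  [ 0    0  0     1     0 ]
  [ 0    0  0     0     1 ]
ρ2 := ρ2 + 3/4·ρ4
  [ 1  2/3  0    -2  -1/2 ]
  [ 0    1  3  -3/4     0 ]
  [ 0    0  0     1     0 ]
  [ 0    0  0     0     1 ]
ρ1 := ρ1 + 1/2·ρ4
  [ 1  2/3  0    -2  0 ]
  [ 0    1  3  -3/4  0 ]
  [ 0    0  0     1  0 ]
  [ 0    0  0     0  1 ]
ρ2 := ρ2 + 3/4·ρ3
  [ 1  2/3  0  -2  0 ]
  [ 0    1  3   0  0 ]
  [ 0    0  0   1  0 ]
  [ 0    0  0   0  1 ]
ρ1 := ρ1 + 2·ρ3
  [ 1  2/3  0  0  0 ]
  [ 0    1  3  0  0 ]
  [ 0    0  0  1  0 ]
  [ 0    0  0  0  1 ]
ρ1 := ρ1 − 2/3·ρ2
  [ 1  0  -2  0  0 ]
  [ 0  1   3  0  0 ]
  [ 0  0   0  1  0 ]
  [ 0  0   0  0  1 ]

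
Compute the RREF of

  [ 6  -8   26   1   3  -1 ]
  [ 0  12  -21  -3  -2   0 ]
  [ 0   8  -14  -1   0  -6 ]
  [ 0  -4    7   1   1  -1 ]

R1 := 1/6·R1
  [ 1  -4/3  13/3  1/6  1/2  -1/6 ]
  [ 0    12   -21   -3   -2     0 ]
  [ 0     8   -14   -1    0    -6 ]
  [ 0    -4     7    1    1    -1 ]
R2 := 1/12·R2
  [ 1  -4/3  13/3   1/6   1/2  -1/6 ]
  [ 0     1  -7/4  -1/4  -1/6     0 ]
  [ 0     8   -14    -1     0    -6 ]
  [ 0    -4     7     1     1    -1 ]
R3 := R3 − 8·R2
  [ 1  -4/3  13/3   1/6   1/2  -1/6 ]
  [ 0     1  -7/4  -1/4  -1/6     0 ]
  [ 0     0     0     1   4/3    -6 ]
  [ 0    -4     7     1     1    -1 ]
R4 := R4 + 4·R2
  [ 1  -4/3  13/3   1/6   1/2  -1/6 ]
  [ 0     1  -7/4  -1/4  -1/6     0 ]
  [ 0     0     0     1   4/3    -6 ]
  [ 0     0     0     0   1/3    -1 ]
R4 := 3·R4
  [ 1  -4/3  13/3   1/6   1/2  -1/6 ]
  [ 0     1  -7/4  -1/4  -1/6     0 ]
  [ 0     0     0     1   4/3    -6 ]
  [ 0     0     0     0     1    -3 ]
R3 := R3 − 4/3·R4
  [ 1  -4/3  13/3   1/6   1/2  -1/6 ]
  [ 0     1  -7/4  -1/4  -1/6     0 ]
  [ 0     0     0     1     0    -2 ]
  [ 0     0     0     0     1    -3 ]
R2 := R2 + 1/6·R4
  [ 1  -4/3  13/3   1/6  1/2  -1/6 ]
  [ 0     1  -7/4  -1/4    0  -1/2 ]
  [ 0     0     0     1    0    -2 ]
  [ 0     0     0     0    1    -3 ]
R1 := R1 − 1/2·R4
  [ 1  -4/3  13/3   1/6  0   4/3 ]
  [ 0     1  -7/4  -1/4  0  -1/2 ]
  [ 0     0     0     1  0    -2 ]
  [ 0     0     0     0  1    -3 ]
R2 := R2 + 1/4·R3
  [ 1  -4/3  13/3  1/6  0  4/3 ]
  [ 0     1  -7/4    0  0   -1 ]
  [ 0     0     0    1  0   -2 ]
  [ 0     0     0    0  1   -3 ]
R1 := R1 − 1/6·R3
  [ 1  -4/3  13/3  0  0  5/3 ]
  [ 0     1  -7/4  0  0   -1 ]
  [ 0     0     0  1  0   -2 ]
  [ 0     0     0  0  1   -3 ]
R1 := R1 + 4/3·R2
  [ 1  0     2  0  0  1/3 ]
  [ 0  1  -7/4  0  0   -1 ]
  [ 0  0     0  1  0   -2 ]
  [ 0  0     0  0  1   -3 ]

[[1, 0, 2, 0, 0, 1/3], [0, 1, -7/4, 0, 0, -1], [0, 0, 0, 1, 0, -2], [0, 0, 0, 0, 1, -3]]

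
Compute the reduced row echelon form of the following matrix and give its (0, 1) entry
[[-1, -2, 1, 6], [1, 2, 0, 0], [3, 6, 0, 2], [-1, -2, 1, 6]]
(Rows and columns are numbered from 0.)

2

r1 ← -1·r1
  [  1   2  -1  -6 ]
  [  1   2   0   0 ]
  [  3   6   0   2 ]
  [ -1  -2   1   6 ]
r2 ← r2 − r1
  [  1   2  -1  -6 ]
  [  0   0   1   6 ]
  [  3   6   0   2 ]
  [ -1  -2   1   6 ]
r3 ← r3 − 3·r1
  [  1   2  -1  -6 ]
  [  0   0   1   6 ]
  [  0   0   3  20 ]
  [ -1  -2   1   6 ]
r4 ← r4 + r1
  [ 1  2  -1  -6 ]
  [ 0  0   1   6 ]
  [ 0  0   3  20 ]
  [ 0  0   0   0 ]
r3 ← r3 − 3·r2
  [ 1  2  -1  -6 ]
  [ 0  0   1   6 ]
  [ 0  0   0   2 ]
  [ 0  0   0   0 ]
r3 ← 1/2·r3
  [ 1  2  -1  -6 ]
  [ 0  0   1   6 ]
  [ 0  0   0   1 ]
  [ 0  0   0   0 ]
r2 ← r2 − 6·r3
  [ 1  2  -1  -6 ]
  [ 0  0   1   0 ]
  [ 0  0   0   1 ]
  [ 0  0   0   0 ]
r1 ← r1 + 6·r3
  [ 1  2  -1  0 ]
  [ 0  0   1  0 ]
  [ 0  0   0  1 ]
  [ 0  0   0  0 ]
r1 ← r1 + r2
  [ 1  2  0  0 ]
  [ 0  0  1  0 ]
  [ 0  0  0  1 ]
  [ 0  0  0  0 ]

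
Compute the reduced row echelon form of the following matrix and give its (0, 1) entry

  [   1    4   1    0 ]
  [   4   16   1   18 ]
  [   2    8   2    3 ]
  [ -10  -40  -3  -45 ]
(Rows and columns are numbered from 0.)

R2 -> R2 − 4·R1
R3 -> R3 − 2·R1
R4 -> R4 + 10·R1
R2 -> -1/3·R2
R4 -> R4 − 7·R2
R3 -> 1/3·R3
R4 -> R4 + 3·R3
R2 -> R2 + 6·R3
R1 -> R1 − R2

4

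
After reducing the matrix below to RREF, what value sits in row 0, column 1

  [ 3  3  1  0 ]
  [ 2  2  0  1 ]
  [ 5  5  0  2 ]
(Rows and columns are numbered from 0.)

Multiply ρ1 by 1/3.
Subtract 2 times ρ1 from ρ2.
Subtract 5 times ρ1 from ρ3.
Multiply ρ2 by -3/2.
Add 5/3 times ρ2 to ρ3.
Multiply ρ3 by -2.
Add 3/2 times ρ3 to ρ2.
Subtract 1/3 times ρ2 from ρ1.

1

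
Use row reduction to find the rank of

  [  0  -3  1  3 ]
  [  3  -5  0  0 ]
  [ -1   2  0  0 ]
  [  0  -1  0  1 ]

r1 <-> r2
r1 := 1/3·r1
r3 := r3 + r1
r2 := -1/3·r2
r3 := r3 − 1/3·r2
r4 := r4 + r2
r3 := 9·r3
r4 := r4 + 1/3·r3
r3 := r3 − 3·r4
r2 := r2 + r4
r2 := r2 + 1/3·r3
r1 := r1 + 5/3·r2
The reduced form has 4 nonzero rows.

rank = 4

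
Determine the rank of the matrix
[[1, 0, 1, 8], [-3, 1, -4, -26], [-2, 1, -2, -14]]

rank = 3

R2 → R2 + 3·R1
R3 → R3 + 2·R1
R3 → R3 − R2
R2 → R2 + R3
R1 → R1 − R3
The reduced form has 3 nonzero rows.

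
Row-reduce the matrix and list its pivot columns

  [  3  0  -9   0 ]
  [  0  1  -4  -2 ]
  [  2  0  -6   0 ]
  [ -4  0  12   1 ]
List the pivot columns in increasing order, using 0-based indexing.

0, 1, 3

R1 := 1/3·R1
  [  1  0  -3   0 ]
  [  0  1  -4  -2 ]
  [  2  0  -6   0 ]
  [ -4  0  12   1 ]
R3 := R3 − 2·R1
  [  1  0  -3   0 ]
  [  0  1  -4  -2 ]
  [  0  0   0   0 ]
  [ -4  0  12   1 ]
R4 := R4 + 4·R1
  [ 1  0  -3   0 ]
  [ 0  1  -4  -2 ]
  [ 0  0   0   0 ]
  [ 0  0   0   1 ]
R3 <-> R4
  [ 1  0  -3   0 ]
  [ 0  1  -4  -2 ]
  [ 0  0   0   1 ]
  [ 0  0   0   0 ]
R2 := R2 + 2·R3
  [ 1  0  -3  0 ]
  [ 0  1  -4  0 ]
  [ 0  0   0  1 ]
  [ 0  0   0  0 ]
Pivot columns are the columns containing a leading 1.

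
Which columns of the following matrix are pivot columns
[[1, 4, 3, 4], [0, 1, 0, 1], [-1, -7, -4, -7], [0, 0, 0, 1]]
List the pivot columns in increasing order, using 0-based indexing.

R3 → R3 + R1
  [ 1   4   3   4 ]
  [ 0   1   0   1 ]
  [ 0  -3  -1  -3 ]
  [ 0   0   0   1 ]
R3 → R3 + 3·R2
  [ 1  4   3  4 ]
  [ 0  1   0  1 ]
  [ 0  0  -1  0 ]
  [ 0  0   0  1 ]
R3 → -1·R3
  [ 1  4  3  4 ]
  [ 0  1  0  1 ]
  [ 0  0  1  0 ]
  [ 0  0  0  1 ]
R2 → R2 − R4
  [ 1  4  3  4 ]
  [ 0  1  0  0 ]
  [ 0  0  1  0 ]
  [ 0  0  0  1 ]
R1 → R1 − 4·R4
  [ 1  4  3  0 ]
  [ 0  1  0  0 ]
  [ 0  0  1  0 ]
  [ 0  0  0  1 ]
R1 → R1 − 3·R3
  [ 1  4  0  0 ]
  [ 0  1  0  0 ]
  [ 0  0  1  0 ]
  [ 0  0  0  1 ]
R1 → R1 − 4·R2
  [ 1  0  0  0 ]
  [ 0  1  0  0 ]
  [ 0  0  1  0 ]
  [ 0  0  0  1 ]
Pivot columns are the columns containing a leading 1.

0, 1, 2, 3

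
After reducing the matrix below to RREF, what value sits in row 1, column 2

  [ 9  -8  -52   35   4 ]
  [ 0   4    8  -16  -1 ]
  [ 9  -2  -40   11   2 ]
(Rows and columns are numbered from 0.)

2

ρ1 ← 1/9·ρ1
  [ 1  -8/9  -52/9  35/9  4/9 ]
  [ 0     4      8   -16   -1 ]
  [ 9    -2    -40    11    2 ]
ρ3 ← ρ3 − 9·ρ1
  [ 1  -8/9  -52/9  35/9  4/9 ]
  [ 0     4      8   -16   -1 ]
  [ 0     6     12   -24   -2 ]
ρ2 ← 1/4·ρ2
  [ 1  -8/9  -52/9  35/9   4/9 ]
  [ 0     1      2    -4  -1/4 ]
  [ 0     6     12   -24    -2 ]
ρ3 ← ρ3 − 6·ρ2
  [ 1  -8/9  -52/9  35/9   4/9 ]
  [ 0     1      2    -4  -1/4 ]
  [ 0     0      0     0  -1/2 ]
ρ3 ← -2·ρ3
  [ 1  -8/9  -52/9  35/9   4/9 ]
  [ 0     1      2    -4  -1/4 ]
  [ 0     0      0     0     1 ]
ρ2 ← ρ2 + 1/4·ρ3
  [ 1  -8/9  -52/9  35/9  4/9 ]
  [ 0     1      2    -4    0 ]
  [ 0     0      0     0    1 ]
ρ1 ← ρ1 − 4/9·ρ3
  [ 1  -8/9  -52/9  35/9  0 ]
  [ 0     1      2    -4  0 ]
  [ 0     0      0     0  1 ]
ρ1 ← ρ1 + 8/9·ρ2
  [ 1  0  -4  1/3  0 ]
  [ 0  1   2   -4  0 ]
  [ 0  0   0    0  1 ]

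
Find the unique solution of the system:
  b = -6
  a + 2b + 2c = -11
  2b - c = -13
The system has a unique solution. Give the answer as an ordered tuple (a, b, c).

Form the augmented matrix and row-reduce:
  [ 0  1   0  |   -6 ]
  [ 1  2   2  |  -11 ]
  [ 0  2  -1  |  -13 ]
r1 <-> r2
  [ 1  2   2  |  -11 ]
  [ 0  1   0  |   -6 ]
  [ 0  2  -1  |  -13 ]
r3 → r3 − 2·r2
  [ 1  2   2  |  -11 ]
  [ 0  1   0  |   -6 ]
  [ 0  0  -1  |   -1 ]
r3 → -1·r3
  [ 1  2  2  |  -11 ]
  [ 0  1  0  |   -6 ]
  [ 0  0  1  |    1 ]
r1 → r1 − 2·r3
  [ 1  2  0  |  -13 ]
  [ 0  1  0  |   -6 ]
  [ 0  0  1  |    1 ]
r1 → r1 − 2·r2
  [ 1  0  0  |  -1 ]
  [ 0  1  0  |  -6 ]
  [ 0  0  1  |   1 ]
Reading off the last column: a = -1, b = -6, c = 1.

(-1, -6, 1)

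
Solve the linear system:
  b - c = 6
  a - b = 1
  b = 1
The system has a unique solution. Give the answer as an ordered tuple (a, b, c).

(2, 1, -5)

Form the augmented matrix and row-reduce:
  [ 0   1  -1  |  6 ]
  [ 1  -1   0  |  1 ]
  [ 0   1   0  |  1 ]
r1 ↔ r2
  [ 1  -1   0  |  1 ]
  [ 0   1  -1  |  6 ]
  [ 0   1   0  |  1 ]
r3 ← r3 − r2
  [ 1  -1   0  |   1 ]
  [ 0   1  -1  |   6 ]
  [ 0   0   1  |  -5 ]
r2 ← r2 + r3
  [ 1  -1  0  |   1 ]
  [ 0   1  0  |   1 ]
  [ 0   0  1  |  -5 ]
r1 ← r1 + r2
  [ 1  0  0  |   2 ]
  [ 0  1  0  |   1 ]
  [ 0  0  1  |  -5 ]
Reading off the last column: a = 2, b = 1, c = -5.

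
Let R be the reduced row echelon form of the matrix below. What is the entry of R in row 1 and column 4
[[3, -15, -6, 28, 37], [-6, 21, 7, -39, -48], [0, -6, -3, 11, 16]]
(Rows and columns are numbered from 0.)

R1 := 1/3·R1
  [  1  -5  -2  28/3  37/3 ]
  [ -6  21   7   -39   -48 ]
  [  0  -6  -3    11    16 ]
R2 := R2 + 6·R1
  [ 1  -5  -2  28/3  37/3 ]
  [ 0  -9  -5    17    26 ]
  [ 0  -6  -3    11    16 ]
R2 := -1/9·R2
  [ 1  -5   -2   28/3   37/3 ]
  [ 0   1  5/9  -17/9  -26/9 ]
  [ 0  -6   -3     11     16 ]
R3 := R3 + 6·R2
  [ 1  -5   -2   28/3   37/3 ]
  [ 0   1  5/9  -17/9  -26/9 ]
  [ 0   0  1/3   -1/3   -4/3 ]
R3 := 3·R3
  [ 1  -5   -2   28/3   37/3 ]
  [ 0   1  5/9  -17/9  -26/9 ]
  [ 0   0    1     -1     -4 ]
R2 := R2 − 5/9·R3
  [ 1  -5  -2  28/3  37/3 ]
  [ 0   1   0  -4/3  -2/3 ]
  [ 0   0   1    -1    -4 ]
R1 := R1 + 2·R3
  [ 1  -5  0  22/3  13/3 ]
  [ 0   1  0  -4/3  -2/3 ]
  [ 0   0  1    -1    -4 ]
R1 := R1 + 5·R2
  [ 1  0  0   2/3     1 ]
  [ 0  1  0  -4/3  -2/3 ]
  [ 0  0  1    -1    -4 ]

-2/3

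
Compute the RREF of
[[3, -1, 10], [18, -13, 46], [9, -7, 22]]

Multiply ρ1 by 1/3.
  [  1  -1/3  10/3 ]
  [ 18   -13    46 ]
  [  9    -7    22 ]
Subtract 18 times ρ1 from ρ2.
  [ 1  -1/3  10/3 ]
  [ 0    -7   -14 ]
  [ 9    -7    22 ]
Subtract 9 times ρ1 from ρ3.
  [ 1  -1/3  10/3 ]
  [ 0    -7   -14 ]
  [ 0    -4    -8 ]
Multiply ρ2 by -1/7.
  [ 1  -1/3  10/3 ]
  [ 0     1     2 ]
  [ 0    -4    -8 ]
Add 4 times ρ2 to ρ3.
  [ 1  -1/3  10/3 ]
  [ 0     1     2 ]
  [ 0     0     0 ]
Add 1/3 times ρ2 to ρ1.
  [ 1  0  4 ]
  [ 0  1  2 ]
  [ 0  0  0 ]

[[1, 0, 4], [0, 1, 2], [0, 0, 0]]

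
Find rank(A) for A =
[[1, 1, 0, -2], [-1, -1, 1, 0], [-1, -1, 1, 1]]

rank = 3

ρ2 := ρ2 + ρ1
  [  1   1  0  -2 ]
  [  0   0  1  -2 ]
  [ -1  -1  1   1 ]
ρ3 := ρ3 + ρ1
  [ 1  1  0  -2 ]
  [ 0  0  1  -2 ]
  [ 0  0  1  -1 ]
ρ3 := ρ3 − ρ2
  [ 1  1  0  -2 ]
  [ 0  0  1  -2 ]
  [ 0  0  0   1 ]
ρ2 := ρ2 + 2·ρ3
  [ 1  1  0  -2 ]
  [ 0  0  1   0 ]
  [ 0  0  0   1 ]
ρ1 := ρ1 + 2·ρ3
  [ 1  1  0  0 ]
  [ 0  0  1  0 ]
  [ 0  0  0  1 ]
The reduced form has 3 nonzero rows.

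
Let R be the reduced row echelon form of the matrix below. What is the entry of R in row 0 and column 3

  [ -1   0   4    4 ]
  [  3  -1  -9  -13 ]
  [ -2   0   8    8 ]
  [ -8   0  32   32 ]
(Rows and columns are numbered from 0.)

Multiply ρ1 by -1.
  [  1   0  -4   -4 ]
  [  3  -1  -9  -13 ]
  [ -2   0   8    8 ]
  [ -8   0  32   32 ]
Subtract 3 times ρ1 from ρ2.
  [  1   0  -4  -4 ]
  [  0  -1   3  -1 ]
  [ -2   0   8   8 ]
  [ -8   0  32  32 ]
Add 2 times ρ1 to ρ3.
  [  1   0  -4  -4 ]
  [  0  -1   3  -1 ]
  [  0   0   0   0 ]
  [ -8   0  32  32 ]
Add 8 times ρ1 to ρ4.
  [ 1   0  -4  -4 ]
  [ 0  -1   3  -1 ]
  [ 0   0   0   0 ]
  [ 0   0   0   0 ]
Multiply ρ2 by -1.
  [ 1  0  -4  -4 ]
  [ 0  1  -3   1 ]
  [ 0  0   0   0 ]
  [ 0  0   0   0 ]

-4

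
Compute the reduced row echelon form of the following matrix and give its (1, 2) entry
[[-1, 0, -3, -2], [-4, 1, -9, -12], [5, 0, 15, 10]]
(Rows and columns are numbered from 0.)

Multiply r1 by -1.
  [  1  0   3    2 ]
  [ -4  1  -9  -12 ]
  [  5  0  15   10 ]
Add 4 times r1 to r2.
  [ 1  0   3   2 ]
  [ 0  1   3  -4 ]
  [ 5  0  15  10 ]
Subtract 5 times r1 from r3.
  [ 1  0  3   2 ]
  [ 0  1  3  -4 ]
  [ 0  0  0   0 ]

3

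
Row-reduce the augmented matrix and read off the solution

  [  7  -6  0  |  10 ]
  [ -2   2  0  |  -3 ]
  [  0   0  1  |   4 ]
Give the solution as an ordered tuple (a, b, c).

R1 -> 1/7·R1
R2 -> R2 + 2·R1
R2 -> 7/2·R2
R1 -> R1 + 6/7·R2
Reading off the last column: a = 1, b = -1/2, c = 4.

(1, -1/2, 4)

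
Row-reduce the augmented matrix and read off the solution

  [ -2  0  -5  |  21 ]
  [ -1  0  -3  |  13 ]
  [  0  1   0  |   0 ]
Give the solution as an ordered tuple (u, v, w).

(2, 0, -5)

R1 -> -1/2·R1
  [  1  0  5/2  |  -21/2 ]
  [ -1  0   -3  |     13 ]
  [  0  1    0  |      0 ]
R2 -> R2 + R1
  [ 1  0   5/2  |  -21/2 ]
  [ 0  0  -1/2  |    5/2 ]
  [ 0  1     0  |      0 ]
R2 <=> R3
  [ 1  0   5/2  |  -21/2 ]
  [ 0  1     0  |      0 ]
  [ 0  0  -1/2  |    5/2 ]
R3 -> -2·R3
  [ 1  0  5/2  |  -21/2 ]
  [ 0  1    0  |      0 ]
  [ 0  0    1  |     -5 ]
R1 -> R1 − 5/2·R3
  [ 1  0  0  |   2 ]
  [ 0  1  0  |   0 ]
  [ 0  0  1  |  -5 ]
Reading off the last column: u = 2, v = 0, w = -5.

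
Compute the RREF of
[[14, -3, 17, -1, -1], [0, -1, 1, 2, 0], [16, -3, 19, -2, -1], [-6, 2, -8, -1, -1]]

ρ1 -> 1/14·ρ1
ρ3 -> ρ3 − 16·ρ1
ρ4 -> ρ4 + 6·ρ1
ρ2 -> -1·ρ2
ρ3 -> ρ3 − 3/7·ρ2
ρ4 -> ρ4 − 5/7·ρ2
ρ3 -> 7·ρ3
ρ4 -> ρ4 + 10/7·ρ3
ρ1 -> ρ1 + 1/14·ρ3
ρ1 -> ρ1 + 3/14·ρ2

[[1, 0, 1, -1/2, 0], [0, 1, -1, -2, 0], [0, 0, 0, 0, 1], [0, 0, 0, 0, 0]]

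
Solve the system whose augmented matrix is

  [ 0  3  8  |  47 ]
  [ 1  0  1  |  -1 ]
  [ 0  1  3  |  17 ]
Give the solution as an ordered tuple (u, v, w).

R1 ↔ R2
  [ 1  0  1  |  -1 ]
  [ 0  3  8  |  47 ]
  [ 0  1  3  |  17 ]
R2 → 1/3·R2
  [ 1  0    1  |    -1 ]
  [ 0  1  8/3  |  47/3 ]
  [ 0  1    3  |    17 ]
R3 → R3 − R2
  [ 1  0    1  |    -1 ]
  [ 0  1  8/3  |  47/3 ]
  [ 0  0  1/3  |   4/3 ]
R3 → 3·R3
  [ 1  0    1  |    -1 ]
  [ 0  1  8/3  |  47/3 ]
  [ 0  0    1  |     4 ]
R2 → R2 − 8/3·R3
  [ 1  0  1  |  -1 ]
  [ 0  1  0  |   5 ]
  [ 0  0  1  |   4 ]
R1 → R1 − R3
  [ 1  0  0  |  -5 ]
  [ 0  1  0  |   5 ]
  [ 0  0  1  |   4 ]
Reading off the last column: u = -5, v = 5, w = 4.

(-5, 5, 4)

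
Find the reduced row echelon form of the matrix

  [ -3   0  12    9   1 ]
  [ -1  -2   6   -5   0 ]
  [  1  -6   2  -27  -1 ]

r1 -> -1/3·r1
  [  1   0  -4   -3  -1/3 ]
  [ -1  -2   6   -5     0 ]
  [  1  -6   2  -27    -1 ]
r2 -> r2 + r1
  [ 1   0  -4   -3  -1/3 ]
  [ 0  -2   2   -8  -1/3 ]
  [ 1  -6   2  -27    -1 ]
r3 -> r3 − r1
  [ 1   0  -4   -3  -1/3 ]
  [ 0  -2   2   -8  -1/3 ]
  [ 0  -6   6  -24  -2/3 ]
r2 -> -1/2·r2
  [ 1   0  -4   -3  -1/3 ]
  [ 0   1  -1    4   1/6 ]
  [ 0  -6   6  -24  -2/3 ]
r3 -> r3 + 6·r2
  [ 1  0  -4  -3  -1/3 ]
  [ 0  1  -1   4   1/6 ]
  [ 0  0   0   0   1/3 ]
r3 -> 3·r3
  [ 1  0  -4  -3  -1/3 ]
  [ 0  1  -1   4   1/6 ]
  [ 0  0   0   0     1 ]
r2 -> r2 − 1/6·r3
  [ 1  0  -4  -3  -1/3 ]
  [ 0  1  -1   4     0 ]
  [ 0  0   0   0     1 ]
r1 -> r1 + 1/3·r3
  [ 1  0  -4  -3  0 ]
  [ 0  1  -1   4  0 ]
  [ 0  0   0   0  1 ]

[[1, 0, -4, -3, 0], [0, 1, -1, 4, 0], [0, 0, 0, 0, 1]]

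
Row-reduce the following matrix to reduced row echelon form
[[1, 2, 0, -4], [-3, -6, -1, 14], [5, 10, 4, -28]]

[[1, 2, 0, -4], [0, 0, 1, -2], [0, 0, 0, 0]]

r2 → r2 + 3·r1
  [ 1   2   0   -4 ]
  [ 0   0  -1    2 ]
  [ 5  10   4  -28 ]
r3 → r3 − 5·r1
  [ 1  2   0  -4 ]
  [ 0  0  -1   2 ]
  [ 0  0   4  -8 ]
r2 → -1·r2
  [ 1  2  0  -4 ]
  [ 0  0  1  -2 ]
  [ 0  0  4  -8 ]
r3 → r3 − 4·r2
  [ 1  2  0  -4 ]
  [ 0  0  1  -2 ]
  [ 0  0  0   0 ]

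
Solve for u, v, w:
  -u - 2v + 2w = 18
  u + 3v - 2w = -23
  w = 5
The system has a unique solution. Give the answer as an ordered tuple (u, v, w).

(2, -5, 5)

Form the augmented matrix and row-reduce:
  [ -1  -2   2  |   18 ]
  [  1   3  -2  |  -23 ]
  [  0   0   1  |    5 ]
r1 ← -1·r1
  [ 1  2  -2  |  -18 ]
  [ 1  3  -2  |  -23 ]
  [ 0  0   1  |    5 ]
r2 ← r2 − r1
  [ 1  2  -2  |  -18 ]
  [ 0  1   0  |   -5 ]
  [ 0  0   1  |    5 ]
r1 ← r1 + 2·r3
  [ 1  2  0  |  -8 ]
  [ 0  1  0  |  -5 ]
  [ 0  0  1  |   5 ]
r1 ← r1 − 2·r2
  [ 1  0  0  |   2 ]
  [ 0  1  0  |  -5 ]
  [ 0  0  1  |   5 ]
Reading off the last column: u = 2, v = -5, w = 5.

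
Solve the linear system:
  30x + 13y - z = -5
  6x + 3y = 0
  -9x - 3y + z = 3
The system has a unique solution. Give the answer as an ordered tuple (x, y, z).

Form the augmented matrix and row-reduce:
  [ 30  13  -1  |  -5 ]
  [  6   3   0  |   0 ]
  [ -9  -3   1  |   3 ]
R1 := 1/30·R1
  [  1  13/30  -1/30  |  -1/6 ]
  [  6      3      0  |     0 ]
  [ -9     -3      1  |     3 ]
R2 := R2 − 6·R1
  [  1  13/30  -1/30  |  -1/6 ]
  [  0    2/5    1/5  |     1 ]
  [ -9     -3      1  |     3 ]
R3 := R3 + 9·R1
  [ 1  13/30  -1/30  |  -1/6 ]
  [ 0    2/5    1/5  |     1 ]
  [ 0   9/10   7/10  |   3/2 ]
R2 := 5/2·R2
  [ 1  13/30  -1/30  |  -1/6 ]
  [ 0      1    1/2  |   5/2 ]
  [ 0   9/10   7/10  |   3/2 ]
R3 := R3 − 9/10·R2
  [ 1  13/30  -1/30  |  -1/6 ]
  [ 0      1    1/2  |   5/2 ]
  [ 0      0    1/4  |  -3/4 ]
R3 := 4·R3
  [ 1  13/30  -1/30  |  -1/6 ]
  [ 0      1    1/2  |   5/2 ]
  [ 0      0      1  |    -3 ]
R2 := R2 − 1/2·R3
  [ 1  13/30  -1/30  |  -1/6 ]
  [ 0      1      0  |     4 ]
  [ 0      0      1  |    -3 ]
R1 := R1 + 1/30·R3
  [ 1  13/30  0  |  -4/15 ]
  [ 0      1  0  |      4 ]
  [ 0      0  1  |     -3 ]
R1 := R1 − 13/30·R2
  [ 1  0  0  |  -2 ]
  [ 0  1  0  |   4 ]
  [ 0  0  1  |  -3 ]
Reading off the last column: x = -2, y = 4, z = -3.

(-2, 4, -3)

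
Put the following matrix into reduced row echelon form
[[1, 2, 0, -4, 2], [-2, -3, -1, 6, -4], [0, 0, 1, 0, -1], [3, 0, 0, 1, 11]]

[[1, 0, 0, 0, 4], [0, 1, 0, 0, -3], [0, 0, 1, 0, -1], [0, 0, 0, 1, -1]]

Add 2 times R1 to R2.
Subtract 3 times R1 from R4.
Add 6 times R2 to R4.
Add 6 times R3 to R4.
Add 2 times R4 to R2.
Add 4 times R4 to R1.
Add R3 to R2.
Subtract 2 times R2 from R1.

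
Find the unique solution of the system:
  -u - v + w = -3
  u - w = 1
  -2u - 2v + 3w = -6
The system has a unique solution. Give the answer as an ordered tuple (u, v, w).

Form the augmented matrix and row-reduce:
  [ -1  -1   1  |  -3 ]
  [  1   0  -1  |   1 ]
  [ -2  -2   3  |  -6 ]
Multiply ρ1 by -1.
Subtract ρ1 from ρ2.
Add 2 times ρ1 to ρ3.
Multiply ρ2 by -1.
Add ρ3 to ρ1.
Subtract ρ2 from ρ1.
Reading off the last column: u = 1, v = 2, w = 0.

(1, 2, 0)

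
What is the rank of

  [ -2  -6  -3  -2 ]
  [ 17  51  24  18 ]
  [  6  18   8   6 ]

R1 := -1/2·R1
  [  1   3  3/2   1 ]
  [ 17  51   24  18 ]
  [  6  18    8   6 ]
R2 := R2 − 17·R1
  [ 1   3   3/2  1 ]
  [ 0   0  -3/2  1 ]
  [ 6  18     8  6 ]
R3 := R3 − 6·R1
  [ 1  3   3/2  1 ]
  [ 0  0  -3/2  1 ]
  [ 0  0    -1  0 ]
R2 := -2/3·R2
  [ 1  3  3/2     1 ]
  [ 0  0    1  -2/3 ]
  [ 0  0   -1     0 ]
R3 := R3 + R2
  [ 1  3  3/2     1 ]
  [ 0  0    1  -2/3 ]
  [ 0  0    0  -2/3 ]
R3 := -3/2·R3
  [ 1  3  3/2     1 ]
  [ 0  0    1  -2/3 ]
  [ 0  0    0     1 ]
R2 := R2 + 2/3·R3
  [ 1  3  3/2  1 ]
  [ 0  0    1  0 ]
  [ 0  0    0  1 ]
R1 := R1 − R3
  [ 1  3  3/2  0 ]
  [ 0  0    1  0 ]
  [ 0  0    0  1 ]
R1 := R1 − 3/2·R2
  [ 1  3  0  0 ]
  [ 0  0  1  0 ]
  [ 0  0  0  1 ]
The reduced form has 3 nonzero rows.

rank = 3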